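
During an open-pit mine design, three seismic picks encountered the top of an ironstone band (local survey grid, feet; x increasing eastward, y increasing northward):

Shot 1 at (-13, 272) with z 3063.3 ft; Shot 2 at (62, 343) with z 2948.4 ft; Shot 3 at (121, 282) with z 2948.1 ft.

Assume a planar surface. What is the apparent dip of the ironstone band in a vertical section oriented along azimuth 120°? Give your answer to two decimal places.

17.18°

Let the plane be z = a·x + b·y + c.
Shot 2−Shot 1: 75a + 71b = −114.9;  Shot 3−Shot 1: 134a + 10b = −115.2.
Solving gives a = −0.80217, b = −0.77095.
Unit vector along 120° is (sin 120°, cos 120°) = (0.8660, -0.5000).
Slope in that direction = a·(0.8660) + b·(-0.5000) = −0.30922.
Apparent dip = arctan|0.30922| = 17.18° (true dip is 48.1°, so apparent ≤ true as expected).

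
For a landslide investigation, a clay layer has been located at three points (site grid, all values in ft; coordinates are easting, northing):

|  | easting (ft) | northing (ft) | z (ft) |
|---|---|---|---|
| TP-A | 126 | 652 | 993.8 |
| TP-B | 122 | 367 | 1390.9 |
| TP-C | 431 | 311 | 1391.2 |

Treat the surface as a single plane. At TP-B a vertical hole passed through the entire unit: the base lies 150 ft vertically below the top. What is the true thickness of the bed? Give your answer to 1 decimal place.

Two edge vectors: TP-A→TP-B = (-4, -285, 397.1), TP-A→TP-C = (305, -341, 397.4).
Normal n = (TP-A→TP-B) × (TP-A→TP-C) = (22152.1, 122705.1, 88289).
So ∂z/∂easting = −n_x/n_z = −0.25090 and ∂z/∂northing = −n_y/n_z = −1.38981.
|∇z| = √(a²+b²) = 1.41228, so dip δ = arctan(1.41228) = 54.70°.
True thickness = vertical thickness × cos δ = 150 × cos 54.70° = 86.7 ft.

86.7 ft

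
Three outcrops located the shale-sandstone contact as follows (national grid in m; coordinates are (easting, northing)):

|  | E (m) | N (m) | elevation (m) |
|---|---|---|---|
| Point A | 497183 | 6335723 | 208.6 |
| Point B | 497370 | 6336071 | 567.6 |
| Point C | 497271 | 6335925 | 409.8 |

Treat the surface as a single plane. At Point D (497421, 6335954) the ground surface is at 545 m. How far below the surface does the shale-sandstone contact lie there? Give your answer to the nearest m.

58 m

Two edge vectors: Point A→Point B = (187, 348, 359), Point A→Point C = (88, 202, 201.2).
Normal n = (Point A→Point B) × (Point A→Point C) = (-2500.4, -6032.4, 7150).
So ∂z/∂E = −n_x/n_z = 0.34970629 and ∂z/∂N = −n_y/n_z = 0.84369231.
Intercept c from Point A: 208.6 − 173868.02 − 5345400.76 = −5519060.18.
At (497421, 6335954): z_contact = 173951.3 + 5345595.7 − 5519060.18 = 486.7 m.
Depth below ground = 545 − 486.7 = 58 m.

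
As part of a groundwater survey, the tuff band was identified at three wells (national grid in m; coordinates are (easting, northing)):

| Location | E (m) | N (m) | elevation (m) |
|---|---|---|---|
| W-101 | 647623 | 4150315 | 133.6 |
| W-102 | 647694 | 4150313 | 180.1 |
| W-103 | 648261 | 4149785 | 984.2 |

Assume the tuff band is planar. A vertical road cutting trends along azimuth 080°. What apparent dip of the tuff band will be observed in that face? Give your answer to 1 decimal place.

25.4°

Two edge vectors: W-101→W-102 = (71, -2, 46.5), W-101→W-103 = (638, -530, 850.6).
Normal n = (W-101→W-102) × (W-101→W-103) = (22943.8, -30725.6, -36354).
So ∂z/∂E = −n_x/n_z = 0.63112 and ∂z/∂N = −n_y/n_z = −0.84518.
Unit vector along 080° is (sin 80°, cos 80°) = (0.9848, 0.1736).
Slope in that direction = a·(0.9848) + b·(0.1736) = 0.47477.
Apparent dip = arctan|0.47477| = 25.4° (true dip is 46.5°, so apparent ≤ true as expected).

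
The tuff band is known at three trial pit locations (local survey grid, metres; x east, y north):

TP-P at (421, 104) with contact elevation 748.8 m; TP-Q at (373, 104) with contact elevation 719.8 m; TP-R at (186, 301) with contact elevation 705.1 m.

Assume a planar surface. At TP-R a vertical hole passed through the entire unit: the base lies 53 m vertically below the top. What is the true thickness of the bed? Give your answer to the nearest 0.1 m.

Let the plane be z = a·x + b·y + c.
TP-Q−TP-P: −48a + 0b = −29;  TP-R−TP-P: −235a + 197b = −43.7.
Solving gives a = 0.60417, b = 0.49888.
|∇z| = √(a²+b²) = 0.78352, so dip δ = arctan(0.78352) = 38.08°.
True thickness = vertical thickness × cos δ = 53 × cos 38.08° = 41.7 m.

41.7 m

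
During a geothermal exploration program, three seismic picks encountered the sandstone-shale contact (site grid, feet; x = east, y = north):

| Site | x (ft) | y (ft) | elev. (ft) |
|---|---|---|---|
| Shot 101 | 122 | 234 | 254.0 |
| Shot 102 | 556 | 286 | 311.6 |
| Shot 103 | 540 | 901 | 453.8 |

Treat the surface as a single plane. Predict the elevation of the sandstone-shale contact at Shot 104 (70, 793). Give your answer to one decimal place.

379.3 ft

Let the plane be z = a·x + b·y + c.
Shot 102−Shot 101: 434a + 52b = 57.6;  Shot 103−Shot 101: 418a + 667b = 199.8.
Solving gives a = 0.10469, b = 0.23394.
Then c = 254 − a·122 − b·234 = 186.49.
At (70, 793): z = 7.3 + 185.5 + 186.49 = 379.3 ft.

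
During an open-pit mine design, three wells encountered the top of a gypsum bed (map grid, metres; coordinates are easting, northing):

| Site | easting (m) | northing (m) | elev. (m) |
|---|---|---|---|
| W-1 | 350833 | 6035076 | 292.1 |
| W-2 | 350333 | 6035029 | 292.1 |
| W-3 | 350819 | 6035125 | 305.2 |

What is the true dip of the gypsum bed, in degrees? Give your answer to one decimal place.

Let the plane be z = a·easting + b·northing + c.
W-2−W-1: −500a − 47b = 0;  W-3−W-1: −14a + 49b = 13.1.
Solving gives a = −0.02447, b = 0.26035.
Gradient magnitude |∇z| = √(a² + b²) = √(0.00060 + 0.06778) = 0.26150.
True dip = arctan(0.26150) = 14.7°, dipping toward S (azimuth ≈ 175°).

14.7°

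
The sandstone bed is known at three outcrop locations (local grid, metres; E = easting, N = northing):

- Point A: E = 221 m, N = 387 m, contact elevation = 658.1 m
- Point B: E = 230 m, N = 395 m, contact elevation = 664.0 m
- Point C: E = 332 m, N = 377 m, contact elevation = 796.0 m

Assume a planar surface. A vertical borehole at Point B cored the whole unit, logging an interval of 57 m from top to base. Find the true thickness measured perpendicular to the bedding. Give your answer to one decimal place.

Let the plane be z = a·E + b·N + c.
Point B−Point A: 9a + 8b = 5.9;  Point C−Point A: 111a − 10b = 137.9.
Solving gives a = 1.18834, b = −0.59939.
|∇z| = √(a²+b²) = 1.33095, so dip δ = arctan(1.33095) = 53.08°.
True thickness = vertical thickness × cos δ = 57 × cos 53.08° = 34.2 m.

34.2 m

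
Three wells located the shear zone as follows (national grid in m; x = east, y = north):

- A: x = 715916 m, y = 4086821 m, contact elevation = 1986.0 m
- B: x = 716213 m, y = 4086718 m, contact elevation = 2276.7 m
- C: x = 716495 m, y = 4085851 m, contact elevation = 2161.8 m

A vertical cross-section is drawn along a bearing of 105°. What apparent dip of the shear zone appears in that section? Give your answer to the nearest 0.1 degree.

Let the plane be z = a·x + b·y + c.
B−A: 297a − 103b = 290.7;  C−A: 579a − 970b = 175.8.
Solving gives a = 1.15504, b = 0.50821.
Unit vector along 105° is (sin 105°, cos 105°) = (0.9659, -0.2588).
Slope in that direction = a·(0.9659) + b·(-0.2588) = 0.98414.
Apparent dip = arctan|0.98414| = 44.5° (true dip is 51.6°, so apparent ≤ true as expected).

44.5°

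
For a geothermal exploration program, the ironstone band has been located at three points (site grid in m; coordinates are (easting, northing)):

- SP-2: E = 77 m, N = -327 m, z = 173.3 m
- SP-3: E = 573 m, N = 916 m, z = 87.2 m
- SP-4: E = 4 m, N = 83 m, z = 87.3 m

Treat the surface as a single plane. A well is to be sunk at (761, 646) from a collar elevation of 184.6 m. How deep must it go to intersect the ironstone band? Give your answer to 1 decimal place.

Two edge vectors: SP-2→SP-3 = (496, 1243, -86.1), SP-2→SP-4 = (-73, 410, -86).
Normal n = (SP-2→SP-3) × (SP-2→SP-4) = (-71597, 48941.3, 294099).
So ∂z/∂E = −n_x/n_z = 0.24345 and ∂z/∂N = −n_y/n_z = −0.16641.
Intercept c from SP-2: 173.3 − 18.75 − 54.42 = 100.14.
At (761, 646): z_contact = 185.26 − 107.50 + 100.14 = 177.90 m.
Depth below ground = 184.6 − 177.90 = 6.7 m.

6.7 m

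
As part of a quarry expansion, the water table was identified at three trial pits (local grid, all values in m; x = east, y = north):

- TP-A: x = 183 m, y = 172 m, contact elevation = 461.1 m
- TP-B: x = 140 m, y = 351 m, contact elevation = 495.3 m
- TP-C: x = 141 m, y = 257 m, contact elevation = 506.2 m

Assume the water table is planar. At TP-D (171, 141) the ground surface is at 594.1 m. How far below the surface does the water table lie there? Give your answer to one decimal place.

112.9 m

Two edge vectors: TP-A→TP-B = (-43, 179, 34.2), TP-A→TP-C = (-42, 85, 45.1).
Normal n = (TP-A→TP-B) × (TP-A→TP-C) = (5165.9, 502.9, 3863).
So ∂z/∂x = −n_x/n_z = −1.33728 and ∂z/∂y = −n_y/n_z = −0.13018.
Intercept c from TP-A: 461.1 + 244.72 + 22.39 = 728.21.
At (171, 141): z_contact = −228.67 − 18.36 + 728.21 = 481.18 m.
Depth below ground = 594.1 − 481.18 = 112.9 m.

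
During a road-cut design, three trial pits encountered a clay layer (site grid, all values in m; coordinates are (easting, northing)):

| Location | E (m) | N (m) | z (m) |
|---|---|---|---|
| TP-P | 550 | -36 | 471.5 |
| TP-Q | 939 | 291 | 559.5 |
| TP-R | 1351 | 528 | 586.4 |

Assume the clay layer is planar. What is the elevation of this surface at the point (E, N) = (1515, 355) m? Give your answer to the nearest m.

435 m

Two edge vectors: TP-P→TP-Q = (389, 327, 88), TP-P→TP-R = (801, 564, 114.9).
Normal n = (TP-P→TP-Q) × (TP-P→TP-R) = (-12059.7, 25791.9, -42531).
So ∂z/∂E = −n_x/n_z = −0.28355 and ∂z/∂N = −n_y/n_z = 0.60643.
Intercept c from TP-P: 471.5 + 155.95 + 21.83 = 649.28.
At (1515, 355): z = −429.6 + 215.3 + 649.28 = 435.0 m.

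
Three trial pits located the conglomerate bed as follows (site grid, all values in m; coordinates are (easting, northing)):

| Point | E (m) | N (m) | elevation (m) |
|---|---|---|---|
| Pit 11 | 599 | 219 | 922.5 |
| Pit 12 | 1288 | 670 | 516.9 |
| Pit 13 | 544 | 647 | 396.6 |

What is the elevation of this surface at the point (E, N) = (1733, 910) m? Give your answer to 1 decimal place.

316.6 m

Let the plane be z = a·E + b·N + c.
Pit 12−Pit 11: 689a + 451b = −405.6;  Pit 13−Pit 11: −55a + 428b = −525.9.
Solving gives a = 0.198889, b = −1.203180.
Then c = 922.5 − a·599 − b·219 = 1066.86.
At (1733, 910): z = 344.7 − 1094.9 + 1066.86 = 316.6 m.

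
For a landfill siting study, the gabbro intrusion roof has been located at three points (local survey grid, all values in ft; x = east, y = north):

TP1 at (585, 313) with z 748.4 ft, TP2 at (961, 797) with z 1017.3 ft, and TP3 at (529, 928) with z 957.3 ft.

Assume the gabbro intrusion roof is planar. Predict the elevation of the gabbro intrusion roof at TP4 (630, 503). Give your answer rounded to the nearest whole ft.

Let the plane be z = a·x + b·y + c.
TP2−TP1: 376a + 484b = 268.9;  TP3−TP1: −56a + 615b = 208.9.
Solving gives a = 0.24876, b = 0.36233.
Then c = 748.4 − a·585 − b·313 = 489.47.
At (630, 503): z = 156.7 + 182.3 + 489.47 = 828.4 ft.

828 ft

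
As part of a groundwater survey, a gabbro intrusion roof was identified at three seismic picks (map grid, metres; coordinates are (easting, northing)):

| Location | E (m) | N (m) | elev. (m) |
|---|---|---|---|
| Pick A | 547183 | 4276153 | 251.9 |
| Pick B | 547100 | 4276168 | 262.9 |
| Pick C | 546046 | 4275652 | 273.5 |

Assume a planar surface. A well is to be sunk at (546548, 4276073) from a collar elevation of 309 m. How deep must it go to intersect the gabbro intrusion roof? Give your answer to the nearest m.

Let the plane be z = a·E + b·N + c.
Pick B−Pick A: −83a + 15b = 11;  Pick C−Pick A: −1137a − 501b = 21.6.
Solving gives a = −0.09950885, b = 0.18271769.
Then c = 251.9 − a·547183 − b·4276153 = −726627.35.
At (546548, 4276073): z_contact = −54386.4 + 781314.2 − 726627.35 = 300.5 m.
Depth below ground = 309 − 300.5 = 9 m.

9 m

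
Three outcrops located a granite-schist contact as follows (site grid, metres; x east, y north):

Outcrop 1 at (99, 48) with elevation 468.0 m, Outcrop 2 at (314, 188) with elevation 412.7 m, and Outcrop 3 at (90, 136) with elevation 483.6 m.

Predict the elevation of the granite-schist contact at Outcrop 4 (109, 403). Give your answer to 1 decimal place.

514.8 m

Two edge vectors: Outcrop 1→Outcrop 2 = (215, 140, -55.3), Outcrop 1→Outcrop 3 = (-9, 88, 15.6).
Normal n = (Outcrop 1→Outcrop 2) × (Outcrop 1→Outcrop 3) = (7050.4, -2856.3, 20180).
So ∂z/∂x = −n_x/n_z = −0.34938 and ∂z/∂y = −n_y/n_z = 0.14154.
Intercept c from Outcrop 1: 468 + 34.59 − 6.79 = 495.79.
At (109, 403): z = −38.1 + 57.0 + 495.79 = 514.8 m.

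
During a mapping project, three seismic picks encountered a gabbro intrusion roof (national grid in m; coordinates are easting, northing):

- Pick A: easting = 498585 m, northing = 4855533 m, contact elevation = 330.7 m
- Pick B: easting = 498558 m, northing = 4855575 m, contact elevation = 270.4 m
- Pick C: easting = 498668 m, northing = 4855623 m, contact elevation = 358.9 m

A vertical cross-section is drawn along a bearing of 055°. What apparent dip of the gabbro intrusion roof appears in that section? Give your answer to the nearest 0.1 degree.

26.7°

Let the plane be z = a·easting + b·northing + c.
Pick B−Pick A: −27a + 42b = −60.3;  Pick C−Pick A: 83a + 90b = 28.2.
Solving gives a = 1.11755, b = −0.71729.
Unit vector along 055° is (sin 55°, cos 55°) = (0.8192, 0.5736).
Slope in that direction = a·(0.8192) + b·(0.5736) = 0.50402.
Apparent dip = arctan|0.50402| = 26.7° (true dip is 53.0°, so apparent ≤ true as expected).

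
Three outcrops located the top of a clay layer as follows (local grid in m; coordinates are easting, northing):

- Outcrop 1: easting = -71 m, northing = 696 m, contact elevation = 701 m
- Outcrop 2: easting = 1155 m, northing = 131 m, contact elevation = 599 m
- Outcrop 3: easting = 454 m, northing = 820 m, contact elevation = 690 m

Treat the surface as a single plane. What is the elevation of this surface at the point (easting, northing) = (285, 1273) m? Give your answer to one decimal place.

Let the plane be z = a·easting + b·northing + c.
Outcrop 2−Outcrop 1: 1226a − 565b = −102;  Outcrop 3−Outcrop 1: 525a + 124b = −11.
Solving gives a = −0.042044, b = 0.089299.
Then c = 701 − a·-71 − b·696 = 635.86.
At (285, 1273): z = −12.0 + 113.7 + 635.86 = 737.6 m.

737.6 m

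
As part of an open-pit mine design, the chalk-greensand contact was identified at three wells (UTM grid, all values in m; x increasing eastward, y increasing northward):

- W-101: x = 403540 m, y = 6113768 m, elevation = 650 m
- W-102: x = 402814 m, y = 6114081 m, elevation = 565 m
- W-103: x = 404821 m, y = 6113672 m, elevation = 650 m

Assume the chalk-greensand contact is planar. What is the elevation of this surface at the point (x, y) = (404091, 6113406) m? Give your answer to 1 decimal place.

755.4 m

Two edge vectors: W-101→W-102 = (-726, 313, -85), W-101→W-103 = (1281, -96, 0).
Normal n = (W-101→W-102) × (W-101→W-103) = (-8160, -108885, -331257).
So ∂z/∂x = −n_x/n_z = −0.024633442 and ∂z/∂y = −n_y/n_z = −0.328702488.
Intercept c from W-101: 650 + 9940.58 + 2009610.75 = 2020201.33.
At (404091, 6113406): z = −9954.2 − 2009491.8 + 2020201.33 = 755.4 m.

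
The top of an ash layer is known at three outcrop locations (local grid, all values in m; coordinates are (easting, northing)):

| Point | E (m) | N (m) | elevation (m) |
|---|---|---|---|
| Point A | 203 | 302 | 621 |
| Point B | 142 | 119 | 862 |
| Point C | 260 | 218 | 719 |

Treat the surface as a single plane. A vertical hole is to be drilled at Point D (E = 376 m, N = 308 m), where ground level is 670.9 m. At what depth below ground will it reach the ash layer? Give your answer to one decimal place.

Two edge vectors: Point A→Point B = (-61, -183, 241), Point A→Point C = (57, -84, 98).
Normal n = (Point A→Point B) × (Point A→Point C) = (2310, 19715, 15555).
So ∂z/∂E = −n_x/n_z = −0.14851 and ∂z/∂N = −n_y/n_z = −1.26744.
Intercept c from Point A: 621 + 30.15 + 382.77 = 1033.91.
At (376, 308): z_contact = −55.84 − 390.37 + 1033.91 = 587.70 m.
Depth below ground = 670.9 − 587.70 = 83.2 m.

83.2 m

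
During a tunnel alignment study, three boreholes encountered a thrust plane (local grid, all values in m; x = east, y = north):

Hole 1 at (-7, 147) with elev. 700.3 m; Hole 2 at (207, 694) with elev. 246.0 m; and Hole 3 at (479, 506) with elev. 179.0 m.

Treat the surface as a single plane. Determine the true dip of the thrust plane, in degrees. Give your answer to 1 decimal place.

Let the plane be z = a·x + b·y + c.
Hole 2−Hole 1: 214a + 547b = −454.3;  Hole 3−Hole 1: 486a + 359b = −521.3.
Solving gives a = −0.64575, b = −0.57790.
Gradient magnitude |∇z| = √(a² + b²) = √(0.41700 + 0.33396) = 0.86658.
True dip = arctan(0.86658) = 40.9°, dipping toward NE (azimuth ≈ 048°).

40.9°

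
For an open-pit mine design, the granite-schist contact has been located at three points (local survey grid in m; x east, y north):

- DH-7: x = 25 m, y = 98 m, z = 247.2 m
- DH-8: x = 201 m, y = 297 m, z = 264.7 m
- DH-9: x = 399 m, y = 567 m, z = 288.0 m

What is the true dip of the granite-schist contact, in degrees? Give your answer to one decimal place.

Two edge vectors: DH-7→DH-8 = (176, 199, 17.5), DH-7→DH-9 = (374, 469, 40.8).
Normal n = (DH-7→DH-8) × (DH-7→DH-9) = (-88.3, -635.8, 8118).
So ∂z/∂x = −n_x/n_z = 0.01088 and ∂z/∂y = −n_y/n_z = 0.07832.
Gradient magnitude |∇z| = √(a² + b²) = √(0.00012 + 0.00613) = 0.07907.
True dip = arctan(0.07907) = 4.5°, dipping toward S (azimuth ≈ 188°).

4.5°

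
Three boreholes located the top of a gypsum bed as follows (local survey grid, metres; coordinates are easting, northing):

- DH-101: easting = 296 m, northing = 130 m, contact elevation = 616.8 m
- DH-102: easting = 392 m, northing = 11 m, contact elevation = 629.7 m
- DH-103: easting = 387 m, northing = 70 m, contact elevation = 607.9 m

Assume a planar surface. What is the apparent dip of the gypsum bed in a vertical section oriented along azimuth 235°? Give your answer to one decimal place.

27.7°

Two edge vectors: DH-101→DH-102 = (96, -119, 12.9), DH-101→DH-103 = (91, -60, -8.9).
Normal n = (DH-101→DH-102) × (DH-101→DH-103) = (1833.1, 2028.3, 5069).
So ∂z/∂easting = −n_x/n_z = −0.36163 and ∂z/∂northing = −n_y/n_z = −0.40014.
Unit vector along 235° is (sin 235°, cos 235°) = (-0.8192, -0.5736).
Slope in that direction = a·(-0.8192) + b·(-0.5736) = 0.52574.
Apparent dip = arctan|0.52574| = 27.7° (true dip is 28.3°, so apparent ≤ true as expected).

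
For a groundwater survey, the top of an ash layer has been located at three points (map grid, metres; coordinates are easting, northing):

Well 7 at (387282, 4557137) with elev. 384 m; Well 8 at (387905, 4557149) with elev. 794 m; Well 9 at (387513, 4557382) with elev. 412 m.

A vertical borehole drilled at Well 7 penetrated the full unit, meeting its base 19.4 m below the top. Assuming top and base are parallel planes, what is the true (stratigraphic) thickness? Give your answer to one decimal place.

Let the plane be z = a·easting + b·northing + c.
Well 8−Well 7: 623a + 12b = 410;  Well 9−Well 7: 231a + 245b = 28.
Solving gives a = 0.66804, b = −0.51558.
|∇z| = √(a²+b²) = 0.84386, so dip δ = arctan(0.84386) = 40.16°.
True thickness = vertical thickness × cos δ = 19.4 × cos 40.16° = 14.8 m.

14.8 m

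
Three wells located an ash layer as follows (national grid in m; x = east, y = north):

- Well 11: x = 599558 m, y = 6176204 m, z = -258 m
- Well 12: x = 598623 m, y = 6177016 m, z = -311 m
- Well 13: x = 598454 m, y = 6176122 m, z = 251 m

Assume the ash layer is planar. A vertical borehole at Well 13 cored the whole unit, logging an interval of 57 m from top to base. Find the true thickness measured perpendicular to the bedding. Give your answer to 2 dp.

46.88 m

Two edge vectors: Well 11→Well 12 = (-935, 812, -53), Well 11→Well 13 = (-1104, -82, 509).
Normal n = (Well 11→Well 12) × (Well 11→Well 13) = (408962, 534427, 973118).
So ∂z/∂x = −n_x/n_z = −0.42026 and ∂z/∂y = −n_y/n_z = −0.54919.
|∇z| = √(a²+b²) = 0.69154, so dip δ = arctan(0.69154) = 34.67°.
True thickness = vertical thickness × cos δ = 57 × cos 34.67° = 46.88 m.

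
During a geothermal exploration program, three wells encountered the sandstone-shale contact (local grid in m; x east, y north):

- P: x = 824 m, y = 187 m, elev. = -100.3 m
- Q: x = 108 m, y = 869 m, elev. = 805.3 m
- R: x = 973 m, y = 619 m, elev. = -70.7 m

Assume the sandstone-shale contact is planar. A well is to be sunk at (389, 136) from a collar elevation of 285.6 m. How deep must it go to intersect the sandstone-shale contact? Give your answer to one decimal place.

Let the plane be z = a·x + b·y + c.
Q−P: −716a + 682b = 905.6;  R−P: 149a + 432b = 29.6.
Solving gives a = −0.90291, b = 0.37994.
Then c = -100.3 − a·824 − b·187 = 572.65.
At (389, 136): z_contact = −351.23 + 51.67 + 572.65 = 273.09 m.
Depth below ground = 285.6 − 273.09 = 12.5 m.

12.5 m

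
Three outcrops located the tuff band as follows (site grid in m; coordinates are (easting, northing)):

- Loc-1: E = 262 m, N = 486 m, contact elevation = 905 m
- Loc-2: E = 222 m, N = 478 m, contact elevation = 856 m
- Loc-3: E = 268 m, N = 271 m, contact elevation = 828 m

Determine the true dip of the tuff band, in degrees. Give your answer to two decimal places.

Two edge vectors: Loc-1→Loc-2 = (-40, -8, -49), Loc-1→Loc-3 = (6, -215, -77).
Normal n = (Loc-1→Loc-2) × (Loc-1→Loc-3) = (-9919, -3374, 8648).
So ∂z/∂E = −n_x/n_z = 1.14697 and ∂z/∂N = −n_y/n_z = 0.39015.
Gradient magnitude |∇z| = √(a² + b²) = √(1.31554 + 0.15222) = 1.21151.
True dip = arctan(1.21151) = 50.46°, dipping toward WSW (azimuth ≈ 251°).

50.46°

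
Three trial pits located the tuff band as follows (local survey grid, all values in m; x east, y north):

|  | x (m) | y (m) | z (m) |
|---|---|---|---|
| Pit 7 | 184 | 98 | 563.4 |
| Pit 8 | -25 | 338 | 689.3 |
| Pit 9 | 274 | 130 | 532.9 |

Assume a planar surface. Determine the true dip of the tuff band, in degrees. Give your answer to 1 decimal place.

23.6°

Two edge vectors: Pit 7→Pit 8 = (-209, 240, 125.9), Pit 7→Pit 9 = (90, 32, -30.5).
Normal n = (Pit 7→Pit 8) × (Pit 7→Pit 9) = (-11348.8, 4956.5, -28288).
So ∂z/∂x = −n_x/n_z = −0.40119 and ∂z/∂y = −n_y/n_z = 0.17522.
Gradient magnitude |∇z| = √(a² + b²) = √(0.16095 + 0.03070) = 0.43778.
True dip = arctan(0.43778) = 23.6°, dipping toward ESE (azimuth ≈ 114°).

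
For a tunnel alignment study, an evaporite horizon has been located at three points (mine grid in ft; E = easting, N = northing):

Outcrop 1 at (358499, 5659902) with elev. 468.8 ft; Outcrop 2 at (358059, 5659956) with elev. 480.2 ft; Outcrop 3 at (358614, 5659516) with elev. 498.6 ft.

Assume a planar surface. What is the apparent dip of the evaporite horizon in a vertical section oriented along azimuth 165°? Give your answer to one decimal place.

Two edge vectors: Outcrop 1→Outcrop 2 = (-440, 54, 11.4), Outcrop 1→Outcrop 3 = (115, -386, 29.8).
Normal n = (Outcrop 1→Outcrop 2) × (Outcrop 1→Outcrop 3) = (6009.6, 14423, 163630).
So ∂z/∂E = −n_x/n_z = −0.03673 and ∂z/∂N = −n_y/n_z = −0.08814.
Unit vector along 165° is (sin 165°, cos 165°) = (0.2588, -0.9659).
Slope in that direction = a·(0.2588) + b·(-0.9659) = 0.07563.
Apparent dip = arctan|0.07563| = 4.3° (true dip is 5.5°, so apparent ≤ true as expected).

4.3°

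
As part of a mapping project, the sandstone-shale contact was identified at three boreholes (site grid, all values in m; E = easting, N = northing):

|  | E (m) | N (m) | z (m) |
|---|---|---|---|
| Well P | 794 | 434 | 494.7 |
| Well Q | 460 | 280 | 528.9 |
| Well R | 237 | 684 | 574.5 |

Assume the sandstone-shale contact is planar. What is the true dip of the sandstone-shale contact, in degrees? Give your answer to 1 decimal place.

Let the plane be z = a·E + b·N + c.
Well Q−Well P: −334a − 154b = 34.2;  Well R−Well P: −557a + 250b = 79.8.
Solving gives a = −0.12311, b = 0.04492.
Gradient magnitude |∇z| = √(a² + b²) = √(0.01516 + 0.00202) = 0.13105.
True dip = arctan(0.13105) = 7.5°, dipping toward ESE (azimuth ≈ 110°).

7.5°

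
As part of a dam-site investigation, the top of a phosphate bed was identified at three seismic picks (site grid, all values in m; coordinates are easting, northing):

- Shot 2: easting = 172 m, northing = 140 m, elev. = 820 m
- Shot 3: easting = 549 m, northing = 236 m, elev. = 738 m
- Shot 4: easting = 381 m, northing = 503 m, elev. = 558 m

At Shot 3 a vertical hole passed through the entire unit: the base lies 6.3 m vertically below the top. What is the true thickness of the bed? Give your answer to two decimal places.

Let the plane be z = a·easting + b·northing + c.
Shot 3−Shot 2: 377a + 96b = −82;  Shot 4−Shot 2: 209a + 363b = −262.
Solving gives a = −0.03951, b = −0.69902.
|∇z| = √(a²+b²) = 0.70013, so dip δ = arctan(0.70013) = 35.00°.
True thickness = vertical thickness × cos δ = 6.3 × cos 35.00° = 5.16 m.

5.16 m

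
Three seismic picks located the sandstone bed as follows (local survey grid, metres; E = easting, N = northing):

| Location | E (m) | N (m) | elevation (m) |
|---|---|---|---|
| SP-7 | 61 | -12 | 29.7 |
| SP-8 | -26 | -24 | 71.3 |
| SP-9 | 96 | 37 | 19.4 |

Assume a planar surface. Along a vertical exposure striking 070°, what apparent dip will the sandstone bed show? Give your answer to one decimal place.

22.7°

Let the plane be z = a·E + b·N + c.
SP-8−SP-7: −87a − 12b = 41.6;  SP-9−SP-7: 35a + 49b = −10.3.
Solving gives a = −0.49826, b = 0.14569.
Unit vector along 070° is (sin 70°, cos 70°) = (0.9397, 0.3420).
Slope in that direction = a·(0.9397) + b·(0.3420) = −0.41838.
Apparent dip = arctan|0.41838| = 22.7° (true dip is 27.4°, so apparent ≤ true as expected).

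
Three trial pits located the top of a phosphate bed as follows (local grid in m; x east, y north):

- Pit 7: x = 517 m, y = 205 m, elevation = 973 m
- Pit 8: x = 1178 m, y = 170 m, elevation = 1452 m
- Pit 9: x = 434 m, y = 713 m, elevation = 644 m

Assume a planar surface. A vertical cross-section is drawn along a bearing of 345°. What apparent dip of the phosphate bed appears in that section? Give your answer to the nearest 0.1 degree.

34.8°

Two edge vectors: Pit 7→Pit 8 = (661, -35, 479), Pit 7→Pit 9 = (-83, 508, -329).
Normal n = (Pit 7→Pit 8) × (Pit 7→Pit 9) = (-231817, 177712, 332883).
So ∂z/∂x = −n_x/n_z = 0.69639 and ∂z/∂y = −n_y/n_z = −0.53386.
Unit vector along 345° is (sin 345°, cos 345°) = (-0.2588, 0.9659).
Slope in that direction = a·(-0.2588) + b·(0.9659) = −0.69591.
Apparent dip = arctan|0.69591| = 34.8° (true dip is 41.3°, so apparent ≤ true as expected).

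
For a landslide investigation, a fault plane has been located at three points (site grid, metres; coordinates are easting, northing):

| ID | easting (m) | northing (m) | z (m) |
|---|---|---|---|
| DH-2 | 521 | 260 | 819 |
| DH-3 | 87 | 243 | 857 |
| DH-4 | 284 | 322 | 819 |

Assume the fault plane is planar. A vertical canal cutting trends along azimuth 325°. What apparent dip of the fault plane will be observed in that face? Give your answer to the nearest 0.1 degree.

Let the plane be z = a·easting + b·northing + c.
DH-3−DH-2: −434a − 17b = 38;  DH-4−DH-2: −237a + 62b = 0.
Solving gives a = −0.07615, b = −0.29111.
Unit vector along 325° is (sin 325°, cos 325°) = (-0.5736, 0.8192).
Slope in that direction = a·(-0.5736) + b·(0.8192) = −0.19478.
Apparent dip = arctan|0.19478| = 11.0° (true dip is 16.7°, so apparent ≤ true as expected).

11.0°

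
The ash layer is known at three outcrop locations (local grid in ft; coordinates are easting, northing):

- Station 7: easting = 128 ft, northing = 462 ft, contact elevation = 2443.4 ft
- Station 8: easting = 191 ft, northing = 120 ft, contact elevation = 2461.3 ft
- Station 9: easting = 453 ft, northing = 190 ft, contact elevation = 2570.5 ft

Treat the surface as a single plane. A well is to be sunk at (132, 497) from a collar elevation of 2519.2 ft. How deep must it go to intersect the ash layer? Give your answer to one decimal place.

73.3 ft

Two edge vectors: Station 7→Station 8 = (63, -342, 17.9), Station 7→Station 9 = (325, -272, 127.1).
Normal n = (Station 7→Station 8) × (Station 7→Station 9) = (-38599.4, -2189.8, 94014).
So ∂z/∂easting = −n_x/n_z = 0.41057 and ∂z/∂northing = −n_y/n_z = 0.02329.
Intercept c from Station 7: 2443.4 − 52.55 − 10.76 = 2380.09.
At (132, 497): z_contact = 54.20 + 11.58 + 2380.09 = 2445.86 ft.
Depth below ground = 2519.2 − 2445.86 = 73.3 ft.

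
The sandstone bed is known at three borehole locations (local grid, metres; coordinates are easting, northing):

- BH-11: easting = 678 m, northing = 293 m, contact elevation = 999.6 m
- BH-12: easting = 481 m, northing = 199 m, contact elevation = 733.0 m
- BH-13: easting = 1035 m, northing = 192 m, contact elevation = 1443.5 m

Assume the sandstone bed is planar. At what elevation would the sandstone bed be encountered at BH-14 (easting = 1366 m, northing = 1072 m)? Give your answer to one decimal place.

Let the plane be z = a·easting + b·northing + c.
BH-12−BH-11: −197a − 94b = −266.6;  BH-13−BH-11: 357a − 101b = 443.9.
Solving gives a = 1.284318, b = 0.144568.
Then c = 999.6 − a·678 − b·293 = 86.47.
At (1366, 1072): z = 1754.4 + 155.0 + 86.47 = 1995.8 m.

1995.8 m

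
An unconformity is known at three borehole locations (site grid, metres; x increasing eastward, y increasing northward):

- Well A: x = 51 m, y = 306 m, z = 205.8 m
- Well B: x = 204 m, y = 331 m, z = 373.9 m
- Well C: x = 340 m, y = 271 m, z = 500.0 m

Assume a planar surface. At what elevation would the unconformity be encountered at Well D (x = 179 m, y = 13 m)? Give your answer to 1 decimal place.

257.4 m

Let the plane be z = a·x + b·y + c.
Well B−Well A: 153a + 25b = 168.1;  Well C−Well A: 289a − 35b = 294.2.
Solving gives a = 1.05234, b = 0.28365.
Then c = 205.8 − a·51 − b·306 = 65.33.
At (179, 13): z = 188.4 + 3.7 + 65.33 = 257.4 m.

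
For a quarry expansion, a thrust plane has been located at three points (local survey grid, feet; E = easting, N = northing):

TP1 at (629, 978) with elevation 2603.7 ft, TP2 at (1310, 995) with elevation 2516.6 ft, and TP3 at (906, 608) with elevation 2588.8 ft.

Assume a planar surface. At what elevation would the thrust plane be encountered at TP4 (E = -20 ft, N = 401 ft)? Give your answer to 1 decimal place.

Let the plane be z = a·E + b·N + c.
TP2−TP1: 681a + 17b = −87.1;  TP3−TP1: 277a − 370b = −14.9.
Solving gives a = −0.126541, b = −0.054464.
Then c = 2603.7 − a·629 − b·978 = 2736.56.
At (-20, 401): z = 2.5 − 21.8 + 2736.56 = 2717.3 ft.

2717.3 ft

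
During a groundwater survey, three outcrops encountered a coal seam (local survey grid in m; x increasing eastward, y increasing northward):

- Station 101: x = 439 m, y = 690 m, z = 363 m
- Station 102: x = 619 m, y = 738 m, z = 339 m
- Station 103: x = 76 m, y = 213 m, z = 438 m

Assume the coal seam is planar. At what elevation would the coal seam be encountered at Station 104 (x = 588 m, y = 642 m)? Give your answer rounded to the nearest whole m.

349 m

Let the plane be z = a·x + b·y + c.
Station 102−Station 101: 180a + 48b = −24;  Station 103−Station 101: −363a − 477b = 75.
Solving gives a = −0.11468, b = −0.06996.
Then c = 363 − a·439 − b·690 = 461.62.
At (588, 642): z = −67.4 − 44.9 + 461.62 = 349.3 m.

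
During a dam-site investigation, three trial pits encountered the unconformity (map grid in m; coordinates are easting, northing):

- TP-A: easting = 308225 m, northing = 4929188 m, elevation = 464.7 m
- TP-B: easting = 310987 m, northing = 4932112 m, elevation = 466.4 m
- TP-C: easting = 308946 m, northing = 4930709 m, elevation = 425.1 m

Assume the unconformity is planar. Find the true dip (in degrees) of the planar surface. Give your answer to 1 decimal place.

Let the plane be z = a·easting + b·northing + c.
TP-B−TP-A: 2762a + 2924b = 1.7;  TP-C−TP-A: 721a + 1521b = −39.6.
Solving gives a = 0.05656, b = −0.05285.
Gradient magnitude |∇z| = √(a² + b²) = √(0.00320 + 0.00279) = 0.07741.
True dip = arctan(0.07741) = 4.4°, dipping toward NW (azimuth ≈ 313°).

4.4°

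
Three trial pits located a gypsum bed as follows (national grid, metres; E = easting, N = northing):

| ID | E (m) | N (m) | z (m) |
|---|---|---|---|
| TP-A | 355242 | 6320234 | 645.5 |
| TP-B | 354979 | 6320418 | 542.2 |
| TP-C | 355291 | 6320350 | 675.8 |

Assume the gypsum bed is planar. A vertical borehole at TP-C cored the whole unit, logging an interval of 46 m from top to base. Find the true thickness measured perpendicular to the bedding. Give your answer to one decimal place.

Let the plane be z = a·E + b·N + c.
TP-B−TP-A: −263a + 184b = −103.3;  TP-C−TP-A: 49a + 116b = 30.3.
Solving gives a = 0.44424, b = 0.07356.
|∇z| = √(a²+b²) = 0.45028, so dip δ = arctan(0.45028) = 24.24°.
True thickness = vertical thickness × cos δ = 46 × cos 24.24° = 41.9 m.

41.9 m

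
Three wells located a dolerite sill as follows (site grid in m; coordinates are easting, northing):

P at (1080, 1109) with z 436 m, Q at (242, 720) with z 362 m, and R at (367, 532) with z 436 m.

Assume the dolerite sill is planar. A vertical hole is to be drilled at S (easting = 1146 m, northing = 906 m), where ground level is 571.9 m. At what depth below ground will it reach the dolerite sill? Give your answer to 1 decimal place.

Let the plane be z = a·easting + b·northing + c.
Q−P: −838a − 389b = −74;  R−P: −713a − 577b = 0.
Solving gives a = 0.207102, b = −0.255916.
Then c = 436 − a·1080 − b·1109 = 496.14.
At (1146, 906): z_contact = 237.34 − 231.86 + 496.14 = 501.62 m.
Depth below ground = 571.9 − 501.62 = 70.3 m.

70.3 m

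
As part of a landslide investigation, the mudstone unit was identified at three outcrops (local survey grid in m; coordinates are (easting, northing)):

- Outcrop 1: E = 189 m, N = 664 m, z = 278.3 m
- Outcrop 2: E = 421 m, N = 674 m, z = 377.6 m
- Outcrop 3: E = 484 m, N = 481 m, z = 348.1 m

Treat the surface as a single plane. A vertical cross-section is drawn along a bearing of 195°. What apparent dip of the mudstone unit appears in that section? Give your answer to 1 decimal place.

Let the plane be z = a·E + b·N + c.
Outcrop 2−Outcrop 1: 232a + 10b = 99.3;  Outcrop 3−Outcrop 1: 295a − 183b = 69.8.
Solving gives a = 0.41558, b = 0.28851.
Unit vector along 195° is (sin 195°, cos 195°) = (-0.2588, -0.9659).
Slope in that direction = a·(-0.2588) + b·(-0.9659) = −0.38624.
Apparent dip = arctan|0.38624| = 21.1° (true dip is 26.8°, so apparent ≤ true as expected).

21.1°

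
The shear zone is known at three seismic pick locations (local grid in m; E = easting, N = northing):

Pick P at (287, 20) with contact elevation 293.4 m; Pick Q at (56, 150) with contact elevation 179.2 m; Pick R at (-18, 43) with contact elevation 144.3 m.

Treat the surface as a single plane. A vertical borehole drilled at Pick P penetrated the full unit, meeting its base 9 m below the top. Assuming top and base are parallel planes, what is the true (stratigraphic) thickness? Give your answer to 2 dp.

Two edge vectors: Pick P→Pick Q = (-231, 130, -114.2), Pick P→Pick R = (-305, 23, -149.1).
Normal n = (Pick P→Pick Q) × (Pick P→Pick R) = (-16756.4, 388.9, 34337).
So ∂z/∂E = −n_x/n_z = 0.48800 and ∂z/∂N = −n_y/n_z = −0.01133.
|∇z| = √(a²+b²) = 0.48813, so dip δ = arctan(0.48813) = 26.02°.
True thickness = vertical thickness × cos δ = 9 × cos 26.02° = 8.09 m.

8.09 m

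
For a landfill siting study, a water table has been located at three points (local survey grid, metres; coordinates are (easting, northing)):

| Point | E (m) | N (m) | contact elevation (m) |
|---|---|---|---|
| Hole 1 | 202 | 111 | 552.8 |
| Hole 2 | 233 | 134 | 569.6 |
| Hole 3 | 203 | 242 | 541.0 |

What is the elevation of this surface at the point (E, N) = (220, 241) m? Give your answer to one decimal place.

Let the plane be z = a·E + b·N + c.
Hole 2−Hole 1: 31a + 23b = 16.8;  Hole 3−Hole 1: 1a + 131b = −11.8.
Solving gives a = 0.61223, b = −0.09475.
Then c = 552.8 − a·202 − b·111 = 439.65.
At (220, 241): z = 134.7 − 22.8 + 439.65 = 551.5 m.

551.5 m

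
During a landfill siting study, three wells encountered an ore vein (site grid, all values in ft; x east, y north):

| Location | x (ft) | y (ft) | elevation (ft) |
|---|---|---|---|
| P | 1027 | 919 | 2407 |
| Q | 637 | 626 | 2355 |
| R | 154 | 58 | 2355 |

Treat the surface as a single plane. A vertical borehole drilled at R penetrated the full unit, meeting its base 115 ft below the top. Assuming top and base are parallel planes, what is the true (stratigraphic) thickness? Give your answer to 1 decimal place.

103.5 ft

Let the plane be z = a·x + b·y + c.
Q−P: −390a − 293b = −52;  R−P: −873a − 861b = −52.
Solving gives a = 0.36920, b = −0.31395.
|∇z| = √(a²+b²) = 0.48463, so dip δ = arctan(0.48463) = 25.86°.
True thickness = vertical thickness × cos δ = 115 × cos 25.86° = 103.5 ft.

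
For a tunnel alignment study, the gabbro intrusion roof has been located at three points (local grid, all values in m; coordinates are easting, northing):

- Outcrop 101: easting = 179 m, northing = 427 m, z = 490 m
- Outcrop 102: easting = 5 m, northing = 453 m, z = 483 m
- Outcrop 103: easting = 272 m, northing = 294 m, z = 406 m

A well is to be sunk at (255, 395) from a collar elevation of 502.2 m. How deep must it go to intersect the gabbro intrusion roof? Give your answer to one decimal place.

Let the plane be z = a·easting + b·northing + c.
Outcrop 102−Outcrop 101: −174a + 26b = −7;  Outcrop 103−Outcrop 101: 93a − 133b = −84.
Solving gives a = 0.15031, b = 0.73668.
Then c = 490 − a·179 − b·427 = 148.53.
At (255, 395): z_contact = 38.33 + 290.99 + 148.53 = 477.85 m.
Depth below ground = 502.2 − 477.85 = 24.4 m.

24.4 m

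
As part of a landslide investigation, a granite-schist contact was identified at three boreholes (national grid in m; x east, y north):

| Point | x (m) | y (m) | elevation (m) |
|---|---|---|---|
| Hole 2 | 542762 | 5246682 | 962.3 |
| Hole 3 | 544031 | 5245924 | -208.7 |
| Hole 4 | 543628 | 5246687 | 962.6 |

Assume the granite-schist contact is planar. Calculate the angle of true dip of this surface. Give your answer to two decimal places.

56.84°

Two edge vectors: Hole 2→Hole 3 = (1269, -758, -1171), Hole 2→Hole 4 = (866, 5, 0.3).
Normal n = (Hole 2→Hole 3) × (Hole 2→Hole 4) = (5627.6, -1014466.7, 662773).
So ∂z/∂x = −n_x/n_z = −0.00849 and ∂z/∂y = −n_y/n_z = 1.53064.
Gradient magnitude |∇z| = √(a² + b²) = √(0.00007 + 2.34286) = 1.53066.
True dip = arctan(1.53066) = 56.84°, dipping toward S (azimuth ≈ 180°).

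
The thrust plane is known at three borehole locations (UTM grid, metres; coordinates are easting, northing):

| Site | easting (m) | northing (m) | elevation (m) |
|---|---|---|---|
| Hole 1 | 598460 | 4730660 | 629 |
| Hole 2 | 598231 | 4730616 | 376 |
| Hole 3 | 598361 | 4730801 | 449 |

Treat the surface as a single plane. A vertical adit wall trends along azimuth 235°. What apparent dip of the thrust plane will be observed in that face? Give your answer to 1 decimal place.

35.8°

Two edge vectors: Hole 1→Hole 2 = (-229, -44, -253), Hole 1→Hole 3 = (-99, 141, -180).
Normal n = (Hole 1→Hole 2) × (Hole 1→Hole 3) = (43593, -16173, -36645).
So ∂z/∂easting = −n_x/n_z = 1.18960 and ∂z/∂northing = −n_y/n_z = −0.44134.
Unit vector along 235° is (sin 235°, cos 235°) = (-0.8192, -0.5736).
Slope in that direction = a·(-0.8192) + b·(-0.5736) = −0.72132.
Apparent dip = arctan|0.72132| = 35.8° (true dip is 51.8°, so apparent ≤ true as expected).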